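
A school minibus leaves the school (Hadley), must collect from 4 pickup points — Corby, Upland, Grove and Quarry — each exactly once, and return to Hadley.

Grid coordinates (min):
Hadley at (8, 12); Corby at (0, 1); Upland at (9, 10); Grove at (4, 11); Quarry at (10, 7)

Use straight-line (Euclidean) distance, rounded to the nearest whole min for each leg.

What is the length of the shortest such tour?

There are 12 distinct closed tours to check (reversals are equivalent).
Hadley→Corby→Upland→Grove→Quarry→Hadley: 14+13+5+7+5 = 44
Hadley→Corby→Upland→Quarry→Grove→Hadley: 14+13+3+7+4 = 41
Hadley→Corby→Grove→Upland→Quarry→Hadley: 14+11+5+3+5 = 38
Hadley→Corby→Grove→Quarry→Upland→Hadley: 14+11+7+3+2 = 37
Hadley→Corby→Quarry→Upland→Grove→Hadley: 14+12+3+5+4 = 38
Hadley→Corby→Quarry→Grove→Upland→Hadley: 14+12+7+5+2 = 40
Hadley→Upland→Corby→Grove→Quarry→Hadley: 2+13+11+7+5 = 38
Hadley→Upland→Corby→Quarry→Grove→Hadley: 2+13+12+7+4 = 38
Hadley→Upland→Grove→Corby→Quarry→Hadley: 2+5+11+12+5 = 35
Hadley→Upland→Quarry→Corby→Grove→Hadley: 2+3+12+11+4 = 32
Hadley→Grove→Corby→Upland→Quarry→Hadley: 4+11+13+3+5 = 36
Hadley→Grove→Upland→Corby→Quarry→Hadley: 4+5+13+12+5 = 39
The minimum is 32.
One optimal route: Hadley → Upland → Quarry → Corby → Grove → Hadley (or its reverse).

32 min — the shortest possible round trip.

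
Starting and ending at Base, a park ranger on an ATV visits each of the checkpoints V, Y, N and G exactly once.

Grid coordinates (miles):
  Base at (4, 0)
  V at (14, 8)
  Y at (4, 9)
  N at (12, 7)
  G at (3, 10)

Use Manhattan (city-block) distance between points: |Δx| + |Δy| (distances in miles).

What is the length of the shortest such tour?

There are 12 distinct closed tours to check (reversals are equivalent).
Base - V - Y - N - G - Base: 18+11+10+12+11 = 62
Base - V - Y - G - N - Base: 18+11+2+12+15 = 58
Base - V - N - Y - G - Base: 18+3+10+2+11 = 44
Base - V - N - G - Y - Base: 18+3+12+2+9 = 44
Base - V - G - Y - N - Base: 18+13+2+10+15 = 58
Base - V - G - N - Y - Base: 18+13+12+10+9 = 62
Base - Y - V - N - G - Base: 9+11+3+12+11 = 46
Base - Y - V - G - N - Base: 9+11+13+12+15 = 60
Base - Y - N - V - G - Base: 9+10+3+13+11 = 46
Base - Y - G - V - N - Base: 9+2+13+3+15 = 42
Base - N - V - Y - G - Base: 15+3+11+2+11 = 42
Base - N - Y - V - G - Base: 15+10+11+13+11 = 60
The minimum is 42.
One optimal route: Base → Y → G → V → N → Base (or its reverse).

Minimum total distance: 42 miles.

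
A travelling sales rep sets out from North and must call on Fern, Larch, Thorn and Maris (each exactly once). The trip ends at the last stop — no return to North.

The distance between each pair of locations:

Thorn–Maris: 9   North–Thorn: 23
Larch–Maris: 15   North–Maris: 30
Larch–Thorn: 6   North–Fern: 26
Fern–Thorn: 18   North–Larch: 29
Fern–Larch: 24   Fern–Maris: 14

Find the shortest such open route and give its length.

Minimum one-way distance = 55.

There are 4! = 24 possible orderings.
North → Fern → Larch → Thorn → Maris: 26+24+6+9 = 65
North → Fern → Larch → Maris → Thorn: 26+24+15+9 = 74
North → Fern → Thorn → Larch → Maris: 26+18+6+15 = 65
North → Fern → Thorn → Maris → Larch: 26+18+9+15 = 68
North → Fern → Maris → Larch → Thorn: 26+14+15+6 = 61
North → Fern → Maris → Thorn → Larch: 26+14+9+6 = 55
North → Larch → Fern → Thorn → Maris: 29+24+18+9 = 80
North → Larch → Fern → Maris → Thorn: 29+24+14+9 = 76
North → Larch → Thorn → Fern → Maris: 29+6+18+14 = 67
North → Larch → Thorn → Maris → Fern: 29+6+9+14 = 58
North → Larch → Maris → Fern → Thorn: 29+15+14+18 = 76
North → Larch → Maris → Thorn → Fern: 29+15+9+18 = 71
North → Thorn → Fern → Larch → Maris: 23+18+24+15 = 80
North → Thorn → Fern → Maris → Larch: 23+18+14+15 = 70
… (10 more)
The minimum is 55.
One shortest path: North → Fern → Maris → Thorn → Larch.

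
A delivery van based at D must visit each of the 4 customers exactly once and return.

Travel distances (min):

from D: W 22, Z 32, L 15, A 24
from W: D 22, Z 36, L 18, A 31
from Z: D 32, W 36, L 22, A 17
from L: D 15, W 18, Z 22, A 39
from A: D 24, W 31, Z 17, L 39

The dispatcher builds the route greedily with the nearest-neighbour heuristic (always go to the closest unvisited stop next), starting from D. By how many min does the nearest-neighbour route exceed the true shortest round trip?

The nearest-neighbour route is 10 min longer than optimal.

From D: L=15, W=22, A=24, Z=32 → choose L (15).
From L: W=18, Z=22, A=39 → choose W (18).
From W: A=31, Z=36 → choose A (31).
From A: Z=17 → choose Z (17).
NN route D → L → W → A → Z → D costs 113.
Optimal: D → W → L → Z → A → D costs 103 (by enumerating all 12 distinct tours).
Excess = 113 − 103 = 10.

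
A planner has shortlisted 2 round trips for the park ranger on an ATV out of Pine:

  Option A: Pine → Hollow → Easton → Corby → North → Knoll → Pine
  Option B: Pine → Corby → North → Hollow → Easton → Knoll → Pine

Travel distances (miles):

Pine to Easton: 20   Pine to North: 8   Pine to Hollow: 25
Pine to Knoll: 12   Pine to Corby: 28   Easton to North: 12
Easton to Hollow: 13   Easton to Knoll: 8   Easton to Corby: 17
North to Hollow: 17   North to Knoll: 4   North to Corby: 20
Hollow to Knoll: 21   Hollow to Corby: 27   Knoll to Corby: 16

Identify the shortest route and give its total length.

91 miles — Option A is the shortest.

Option A: 25 + 13 + 17 + 20 + 4 + 12 = 91
Option B: 28 + 20 + 17 + 13 + 8 + 12 = 98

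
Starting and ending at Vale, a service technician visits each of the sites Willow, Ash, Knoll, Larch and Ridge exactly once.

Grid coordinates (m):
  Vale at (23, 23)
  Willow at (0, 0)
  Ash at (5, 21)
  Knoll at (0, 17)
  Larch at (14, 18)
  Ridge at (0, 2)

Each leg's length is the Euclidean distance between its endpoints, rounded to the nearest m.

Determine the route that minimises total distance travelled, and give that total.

Minimum total distance: 74 m.

With 5 stops there are 5!/2 = 60 distinct round trips (a route and its reverse cost the same).
Vale → Willow → Ash → Knoll → Larch → Ridge → Vale: 33+22+6+14+21+31 = 127
Vale → Willow → Ash → Knoll → Ridge → Larch → Vale: 33+22+6+15+21+10 = 107
Vale → Willow → Ash → Larch → Knoll → Ridge → Vale: 33+22+9+14+15+31 = 124
Vale → Willow → Ash → Larch → Ridge → Knoll → Vale: 33+22+9+21+15+24 = 124
Vale → Willow → Ash → Ridge → Knoll → Larch → Vale: 33+22+20+15+14+10 = 114
Vale → Willow → Ash → Ridge → Larch → Knoll → Vale: 33+22+20+21+14+24 = 134
Vale → Willow → Knoll → Ash → Larch → Ridge → Vale: 33+17+6+9+21+31 = 117
Vale → Willow → Knoll → Ash → Ridge → Larch → Vale: 33+17+6+20+21+10 = 107
Vale → Willow → Knoll → Larch → Ash → Ridge → Vale: 33+17+14+9+20+31 = 124
Vale → Willow → Knoll → Larch → Ridge → Ash → Vale: 33+17+14+21+20+18 = 123
Vale → Willow → Knoll → Ridge → Ash → Larch → Vale: 33+17+15+20+9+10 = 104
Vale → Willow → Knoll → Ridge → Larch → Ash → Vale: 33+17+15+21+9+18 = 113
Vale → Willow → Larch → Ash → Knoll → Ridge → Vale: 33+23+9+6+15+31 = 117
Vale → Willow → Larch → Ash → Ridge → Knoll → Vale: 33+23+9+20+15+24 = 124
… (46 more)
Vale → Ash → Knoll → Willow → Ridge → Larch → Vale: 18+6+17+2+21+10 = 74  ← best
The minimum is 74.
One optimal route: Vale → Ash → Knoll → Willow → Ridge → Larch → Vale (or its reverse).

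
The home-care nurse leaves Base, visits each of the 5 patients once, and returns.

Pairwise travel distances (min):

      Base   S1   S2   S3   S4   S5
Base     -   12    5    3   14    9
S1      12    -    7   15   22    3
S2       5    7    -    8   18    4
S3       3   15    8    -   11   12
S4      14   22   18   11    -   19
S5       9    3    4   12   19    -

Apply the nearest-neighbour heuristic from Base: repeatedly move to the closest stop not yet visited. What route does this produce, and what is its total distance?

54 min along Base → S3 → S2 → S5 → S1 → S4 → Base.

At Base the remaining stops are S3 3, S2 5, S5 9, S1 12, S4 14; go to S3.
At S3 the remaining stops are S2 8, S4 11, S5 12, S1 15; go to S2.
At S2 the remaining stops are S5 4, S1 7, S4 18; go to S5.
At S5 the remaining stops are S1 3, S4 19; go to S1.
At S1 the remaining stops are S4 22; go to S4.
Return S4→Base: 14.
Total = 3 + 8 + 4 + 3 + 22 + 14 = 54.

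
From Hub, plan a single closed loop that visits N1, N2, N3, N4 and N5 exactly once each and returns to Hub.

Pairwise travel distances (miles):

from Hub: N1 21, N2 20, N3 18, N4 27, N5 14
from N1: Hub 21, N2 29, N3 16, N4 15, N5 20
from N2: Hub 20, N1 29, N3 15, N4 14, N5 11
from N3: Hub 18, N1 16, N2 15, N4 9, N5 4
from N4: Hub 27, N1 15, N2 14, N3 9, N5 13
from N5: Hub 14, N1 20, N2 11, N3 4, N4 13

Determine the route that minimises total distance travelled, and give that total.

80 miles — the shortest possible round trip.

There are 60 distinct closed tours to check (reversals are equivalent).
Hub - N1 - N2 - N3 - N4 - N5 - Hub: 21+29+15+9+13+14 = 101
Hub - N1 - N2 - N3 - N5 - N4 - Hub: 21+29+15+4+13+27 = 109
Hub - N1 - N2 - N4 - N3 - N5 - Hub: 21+29+14+9+4+14 = 91
Hub - N1 - N2 - N4 - N5 - N3 - Hub: 21+29+14+13+4+18 = 99
Hub - N1 - N2 - N5 - N3 - N4 - Hub: 21+29+11+4+9+27 = 101
Hub - N1 - N2 - N5 - N4 - N3 - Hub: 21+29+11+13+9+18 = 101
Hub - N1 - N3 - N2 - N4 - N5 - Hub: 21+16+15+14+13+14 = 93
Hub - N1 - N3 - N2 - N5 - N4 - Hub: 21+16+15+11+13+27 = 103
Hub - N1 - N3 - N4 - N2 - N5 - Hub: 21+16+9+14+11+14 = 85
Hub - N1 - N3 - N4 - N5 - N2 - Hub: 21+16+9+13+11+20 = 90
Hub - N1 - N3 - N5 - N2 - N4 - Hub: 21+16+4+11+14+27 = 93
Hub - N1 - N3 - N5 - N4 - N2 - Hub: 21+16+4+13+14+20 = 88
Hub - N1 - N4 - N2 - N3 - N5 - Hub: 21+15+14+15+4+14 = 83
Hub - N1 - N4 - N2 - N5 - N3 - Hub: 21+15+14+11+4+18 = 83
… (46 more)
Hub - N1 - N4 - N3 - N5 - N2 - Hub: 21+15+9+4+11+20 = 80  ← best
The minimum is 80.
One optimal route: Hub → N1 → N4 → N3 → N5 → N2 → Hub (or its reverse).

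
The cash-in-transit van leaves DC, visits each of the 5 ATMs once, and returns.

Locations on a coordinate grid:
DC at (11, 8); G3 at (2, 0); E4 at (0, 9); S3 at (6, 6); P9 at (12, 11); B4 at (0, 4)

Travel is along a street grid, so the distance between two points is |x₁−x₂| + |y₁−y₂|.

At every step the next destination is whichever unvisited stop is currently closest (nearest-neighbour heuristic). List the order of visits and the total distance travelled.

56 along DC → P9 → S3 → B4 → E4 → G3 → DC.

DC → [P9:4 / S3:7 / E4:12 / B4:15 / G3:17] → P9 (4)
P9 → [S3:11 / E4:14 / B4:19 / G3:21] → S3 (11)
S3 → [B4:8 / E4:9 / G3:10] → B4 (8)
B4 → [E4:5 / G3:6] → E4 (5)
E4 → [G3:11] → G3 (11)
Return G3→DC: 17.
Total = 4 + 11 + 8 + 5 + 11 + 17 = 56.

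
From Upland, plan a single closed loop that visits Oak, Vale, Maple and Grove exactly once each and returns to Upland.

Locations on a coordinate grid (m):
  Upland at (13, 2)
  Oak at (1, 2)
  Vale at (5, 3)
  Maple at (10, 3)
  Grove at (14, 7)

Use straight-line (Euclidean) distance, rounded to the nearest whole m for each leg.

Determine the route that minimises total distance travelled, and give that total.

With 4 stops there are 4!/2 = 12 distinct round trips (a route and its reverse cost the same).
Upland→Oak→Vale→Maple→Grove→Upland: 12+4+5+6+5 = 32
Upland→Oak→Vale→Grove→Maple→Upland: 12+4+10+6+3 = 35
Upland→Oak→Maple→Vale→Grove→Upland: 12+9+5+10+5 = 41
Upland→Oak→Maple→Grove→Vale→Upland: 12+9+6+10+8 = 45
Upland→Oak→Grove→Vale→Maple→Upland: 12+14+10+5+3 = 44
Upland→Oak→Grove→Maple→Vale→Upland: 12+14+6+5+8 = 45
Upland→Vale→Oak→Maple→Grove→Upland: 8+4+9+6+5 = 32
Upland→Vale→Oak→Grove→Maple→Upland: 8+4+14+6+3 = 35
Upland→Vale→Maple→Oak→Grove→Upland: 8+5+9+14+5 = 41
Upland→Vale→Grove→Oak→Maple→Upland: 8+10+14+9+3 = 44
Upland→Maple→Oak→Vale→Grove→Upland: 3+9+4+10+5 = 31
Upland→Maple→Vale→Oak→Grove→Upland: 3+5+4+14+5 = 31
The minimum is 31.
One optimal route: Upland → Maple → Oak → Vale → Grove → Upland (or its reverse).

Minimum total distance: 31 m.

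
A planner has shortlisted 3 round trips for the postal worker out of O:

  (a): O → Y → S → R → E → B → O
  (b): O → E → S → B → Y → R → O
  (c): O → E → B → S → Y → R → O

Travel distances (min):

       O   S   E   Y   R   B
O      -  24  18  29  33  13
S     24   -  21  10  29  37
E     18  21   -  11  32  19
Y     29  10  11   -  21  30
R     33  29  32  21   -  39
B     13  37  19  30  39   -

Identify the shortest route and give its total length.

Shortest is (a), total 132 min.

(a): 29 + 10 + 29 + 32 + 19 + 13 = 132
(b): 18 + 21 + 37 + 30 + 21 + 33 = 160
(c): 18 + 19 + 37 + 10 + 21 + 33 = 138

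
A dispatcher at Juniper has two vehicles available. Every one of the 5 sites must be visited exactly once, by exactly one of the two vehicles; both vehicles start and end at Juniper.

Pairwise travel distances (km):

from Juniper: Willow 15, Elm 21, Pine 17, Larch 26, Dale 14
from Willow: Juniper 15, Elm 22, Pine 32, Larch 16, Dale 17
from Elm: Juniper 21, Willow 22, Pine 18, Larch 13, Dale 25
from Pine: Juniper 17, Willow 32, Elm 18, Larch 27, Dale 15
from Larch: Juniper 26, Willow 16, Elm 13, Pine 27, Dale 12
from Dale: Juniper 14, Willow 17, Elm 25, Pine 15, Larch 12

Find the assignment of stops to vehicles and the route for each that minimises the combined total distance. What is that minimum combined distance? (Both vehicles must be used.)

104 km — the smallest possible combined total.

There are 2^4 − 1 = 15 ways to divide the 5 stops into two non-empty groups. For each, the best each vehicle can do is its own shortest tour through its group:
  {Willow} + {Elm, Pine, Larch, Dale}: 30 + 74 = 104
  {Elm} + {Willow, Pine, Larch, Dale}: 42 + 75 = 117
  {Willow, Elm} + {Pine, Larch, Dale}: 58 + 70 = 128
  {Pine} + {Willow, Elm, Larch, Dale}: 34 + 76 = 110
  {Willow, Pine} + {Elm, Larch, Dale}: 64 + 60 = 124
  {Elm, Pine} + {Willow, Larch, Dale}: 56 + 57 = 113
  … (15 splits in total)
Best: vehicle 1 Juniper → Willow → Juniper = 30; vehicle 2 Juniper → Pine → Elm → Larch → Dale → Juniper = 74; combined 104.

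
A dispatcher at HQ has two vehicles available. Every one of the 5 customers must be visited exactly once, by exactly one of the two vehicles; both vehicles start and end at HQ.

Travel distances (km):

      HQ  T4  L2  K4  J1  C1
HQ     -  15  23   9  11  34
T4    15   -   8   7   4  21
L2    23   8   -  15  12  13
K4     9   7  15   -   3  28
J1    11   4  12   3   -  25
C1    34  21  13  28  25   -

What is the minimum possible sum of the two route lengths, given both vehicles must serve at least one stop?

Try each way of splitting the stops between the two vehicles (each non-empty) and, for each split, find the best tour for each vehicle:
  {T4} + {L2, K4, J1, C1}: 30 + 71 = 101
  {L2} + {T4, K4, J1, C1}: 46 + 71 = 117
  {T4, L2} + {K4, J1, C1}: 46 + 71 = 117
  {K4} + {T4, L2, J1, C1}: 18 + 70 = 88
  {T4, K4} + {L2, J1, C1}: 31 + 70 = 101
  {L2, K4} + {T4, J1, C1}: 47 + 70 = 117
  … (15 splits in total)
Best: vehicle 1 HQ → K4 → HQ = 18; vehicle 2 HQ → J1 → T4 → L2 → C1 → HQ = 70; combined 88.

88 km — the smallest possible combined total.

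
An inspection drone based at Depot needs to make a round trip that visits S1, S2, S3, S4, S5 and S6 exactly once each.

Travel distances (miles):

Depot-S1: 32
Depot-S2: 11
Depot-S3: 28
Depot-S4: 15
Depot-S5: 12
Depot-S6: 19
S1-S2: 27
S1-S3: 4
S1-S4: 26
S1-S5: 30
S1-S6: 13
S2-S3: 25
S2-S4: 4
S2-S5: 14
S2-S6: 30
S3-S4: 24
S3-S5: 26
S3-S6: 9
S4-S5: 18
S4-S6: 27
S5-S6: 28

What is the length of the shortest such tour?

With 6 stops there are 6!/2 = 360 distinct round trips (a route and its reverse cost the same).
Depot→S1→S2→S3→S4→S5→S6→Depot: 32+27+25+24+18+28+19 = 173
Depot→S1→S2→S3→S4→S6→S5→Depot: 32+27+25+24+27+28+12 = 175
Depot→S1→S2→S3→S5→S4→S6→Depot: 32+27+25+26+18+27+19 = 174
Depot→S1→S2→S3→S5→S6→S4→Depot: 32+27+25+26+28+27+15 = 180
Depot→S1→S2→S3→S6→S4→S5→Depot: 32+27+25+9+27+18+12 = 150
Depot→S1→S2→S3→S6→S5→S4→Depot: 32+27+25+9+28+18+15 = 154
Depot→S1→S2→S4→S3→S5→S6→Depot: 32+27+4+24+26+28+19 = 160
Depot→S1→S2→S4→S3→S6→S5→Depot: 32+27+4+24+9+28+12 = 136
… (352 more)
Depot→S5→S2→S4→S1→S3→S6→Depot: 12+14+4+26+4+9+19 = 88  ← best
The minimum is 88.
One optimal route: Depot → S5 → S2 → S4 → S1 → S3 → S6 → Depot (or its reverse).

88 miles — the shortest possible round trip.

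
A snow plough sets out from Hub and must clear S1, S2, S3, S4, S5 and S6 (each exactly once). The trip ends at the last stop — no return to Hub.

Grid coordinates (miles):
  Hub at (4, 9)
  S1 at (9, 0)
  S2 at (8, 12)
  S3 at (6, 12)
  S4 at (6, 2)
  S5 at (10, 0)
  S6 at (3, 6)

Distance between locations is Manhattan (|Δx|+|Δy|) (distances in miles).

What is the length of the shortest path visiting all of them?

There are 6! = 720 possible orderings.
Hub→S1→S2→S3→S4→S5→S6: 14+13+2+10+6+13 = 58
Hub→S1→S2→S3→S4→S6→S5: 14+13+2+10+7+13 = 59
Hub→S1→S2→S3→S5→S4→S6: 14+13+2+16+6+7 = 58
Hub→S1→S2→S3→S5→S6→S4: 14+13+2+16+13+7 = 65
Hub→S1→S2→S3→S6→S4→S5: 14+13+2+9+7+6 = 51
Hub→S1→S2→S3→S6→S5→S4: 14+13+2+9+13+6 = 57
Hub→S1→S2→S4→S3→S5→S6: 14+13+12+10+16+13 = 78
Hub→S1→S2→S4→S3→S6→S5: 14+13+12+10+9+13 = 71
… (712 more)
Hub→S2→S3→S6→S4→S1→S5: 7+2+9+7+5+1 = 31  ← best
The minimum is 31.
One shortest path: Hub → S2 → S3 → S6 → S4 → S1 → S5.

31 miles — the minimum one-way total.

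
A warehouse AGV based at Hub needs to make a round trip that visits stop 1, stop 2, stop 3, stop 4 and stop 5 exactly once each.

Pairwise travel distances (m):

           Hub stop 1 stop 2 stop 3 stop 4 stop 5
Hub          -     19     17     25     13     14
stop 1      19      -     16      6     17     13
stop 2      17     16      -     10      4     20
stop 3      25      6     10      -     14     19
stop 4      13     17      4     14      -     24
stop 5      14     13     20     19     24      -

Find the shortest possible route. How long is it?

Hub→stop 1→stop 2→stop 3→stop 4→stop 5→Hub: 19+16+10+14+24+14 = 97
Hub→stop 1→stop 2→stop 3→stop 5→stop 4→Hub: 19+16+10+19+24+13 = 101
Hub→stop 1→stop 2→stop 4→stop 3→stop 5→Hub: 19+16+4+14+19+14 = 86
Hub→stop 1→stop 2→stop 4→stop 5→stop 3→Hub: 19+16+4+24+19+25 = 107
Hub→stop 1→stop 2→stop 5→stop 3→stop 4→Hub: 19+16+20+19+14+13 = 101
Hub→stop 1→stop 2→stop 5→stop 4→stop 3→Hub: 19+16+20+24+14+25 = 118
Hub→stop 1→stop 3→stop 2→stop 4→stop 5→Hub: 19+6+10+4+24+14 = 77
Hub→stop 1→stop 3→stop 2→stop 5→stop 4→Hub: 19+6+10+20+24+13 = 92
Hub→stop 1→stop 3→stop 4→stop 2→stop 5→Hub: 19+6+14+4+20+14 = 77
Hub→stop 1→stop 3→stop 4→stop 5→stop 2→Hub: 19+6+14+24+20+17 = 100
Hub→stop 1→stop 3→stop 5→stop 2→stop 4→Hub: 19+6+19+20+4+13 = 81
Hub→stop 1→stop 3→stop 5→stop 4→stop 2→Hub: 19+6+19+24+4+17 = 89
Hub→stop 1→stop 4→stop 2→stop 3→stop 5→Hub: 19+17+4+10+19+14 = 83
Hub→stop 1→stop 4→stop 2→stop 5→stop 3→Hub: 19+17+4+20+19+25 = 104
… (46 more)
Hub→stop 4→stop 2→stop 3→stop 1→stop 5→Hub: 13+4+10+6+13+14 = 60  ← best
The minimum is 60.
One optimal route: Hub → stop 4 → stop 2 → stop 3 → stop 1 → stop 5 → Hub (or its reverse).

Minimum total distance: 60 m.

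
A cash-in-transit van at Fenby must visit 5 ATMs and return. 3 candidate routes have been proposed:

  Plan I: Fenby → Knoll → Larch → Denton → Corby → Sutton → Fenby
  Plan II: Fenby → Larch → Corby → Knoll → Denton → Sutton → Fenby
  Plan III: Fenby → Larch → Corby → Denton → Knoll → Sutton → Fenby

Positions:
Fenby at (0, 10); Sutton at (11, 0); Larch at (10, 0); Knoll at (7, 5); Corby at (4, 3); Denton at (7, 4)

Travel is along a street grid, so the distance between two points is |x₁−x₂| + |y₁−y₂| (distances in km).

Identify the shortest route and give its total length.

Shortest is Plan I, total 62 km.

Plan I: 12 + 8 + 7 + 4 + 10 + 21 = 62
Plan II: 20 + 9 + 5 + 1 + 8 + 21 = 64
Plan III: 20 + 9 + 4 + 1 + 9 + 21 = 64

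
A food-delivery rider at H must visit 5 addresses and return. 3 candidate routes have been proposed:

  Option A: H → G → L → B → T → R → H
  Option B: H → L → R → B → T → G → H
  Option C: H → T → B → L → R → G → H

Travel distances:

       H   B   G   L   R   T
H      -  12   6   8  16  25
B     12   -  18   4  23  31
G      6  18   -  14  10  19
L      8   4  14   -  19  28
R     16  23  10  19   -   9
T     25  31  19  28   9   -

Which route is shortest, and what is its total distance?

80 — Option A is the shortest.

Option A: 6 + 14 + 4 + 31 + 9 + 16 = 80
Option B: 8 + 19 + 23 + 31 + 19 + 6 = 106
Option C: 25 + 31 + 4 + 19 + 10 + 6 = 95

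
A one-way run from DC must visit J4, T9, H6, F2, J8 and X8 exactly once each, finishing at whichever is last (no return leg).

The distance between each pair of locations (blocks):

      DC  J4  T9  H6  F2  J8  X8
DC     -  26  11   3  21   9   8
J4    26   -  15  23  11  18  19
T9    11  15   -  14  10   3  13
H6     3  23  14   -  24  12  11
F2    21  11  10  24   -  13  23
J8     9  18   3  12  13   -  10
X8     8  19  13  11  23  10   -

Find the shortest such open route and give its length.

48 blocks — the minimum one-way total.

There are 6! = 720 possible orderings.
DC→J4→T9→H6→F2→J8→X8: 26+15+14+24+13+10 = 102
DC→J4→T9→H6→F2→X8→J8: 26+15+14+24+23+10 = 112
DC→J4→T9→H6→J8→F2→X8: 26+15+14+12+13+23 = 103
DC→J4→T9→H6→J8→X8→F2: 26+15+14+12+10+23 = 100
DC→J4→T9→H6→X8→F2→J8: 26+15+14+11+23+13 = 102
DC→J4→T9→H6→X8→J8→F2: 26+15+14+11+10+13 = 89
DC→J4→T9→F2→H6→J8→X8: 26+15+10+24+12+10 = 97
DC→J4→T9→F2→H6→X8→J8: 26+15+10+24+11+10 = 96
… (712 more)
DC→H6→X8→J8→T9→F2→J4: 3+11+10+3+10+11 = 48  ← best
The minimum is 48.
One shortest path: DC → H6 → X8 → J8 → T9 → F2 → J4.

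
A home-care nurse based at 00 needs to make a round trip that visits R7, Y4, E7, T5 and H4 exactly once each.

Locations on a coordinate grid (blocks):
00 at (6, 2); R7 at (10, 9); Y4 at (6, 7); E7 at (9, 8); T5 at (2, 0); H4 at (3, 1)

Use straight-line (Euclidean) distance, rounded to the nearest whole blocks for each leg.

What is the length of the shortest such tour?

Minimum total distance: 24 blocks.

00 - R7 - Y4 - E7 - T5 - H4 - 00: 8+4+3+11+1+3 = 30
00 - R7 - Y4 - E7 - H4 - T5 - 00: 8+4+3+9+1+4 = 29
00 - R7 - Y4 - T5 - E7 - H4 - 00: 8+4+8+11+9+3 = 43
00 - R7 - Y4 - T5 - H4 - E7 - 00: 8+4+8+1+9+7 = 37
00 - R7 - Y4 - H4 - E7 - T5 - 00: 8+4+7+9+11+4 = 43
00 - R7 - Y4 - H4 - T5 - E7 - 00: 8+4+7+1+11+7 = 38
00 - R7 - E7 - Y4 - T5 - H4 - 00: 8+1+3+8+1+3 = 24
00 - R7 - E7 - Y4 - H4 - T5 - 00: 8+1+3+7+1+4 = 24
00 - R7 - E7 - T5 - Y4 - H4 - 00: 8+1+11+8+7+3 = 38
00 - R7 - E7 - T5 - H4 - Y4 - 00: 8+1+11+1+7+5 = 33
00 - R7 - E7 - H4 - Y4 - T5 - 00: 8+1+9+7+8+4 = 37
00 - R7 - E7 - H4 - T5 - Y4 - 00: 8+1+9+1+8+5 = 32
00 - R7 - T5 - Y4 - E7 - H4 - 00: 8+12+8+3+9+3 = 43
00 - R7 - T5 - Y4 - H4 - E7 - 00: 8+12+8+7+9+7 = 51
… (46 more)
The minimum is 24.
One optimal route: 00 → R7 → E7 → Y4 → T5 → H4 → 00 (or its reverse).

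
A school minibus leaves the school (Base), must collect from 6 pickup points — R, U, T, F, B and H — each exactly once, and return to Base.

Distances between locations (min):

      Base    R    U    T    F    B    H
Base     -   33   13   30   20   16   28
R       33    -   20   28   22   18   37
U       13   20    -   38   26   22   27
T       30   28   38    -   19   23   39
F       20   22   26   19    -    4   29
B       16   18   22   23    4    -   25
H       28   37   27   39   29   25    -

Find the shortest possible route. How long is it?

Base→R→U→T→F→B→H→Base: 33+20+38+19+4+25+28 = 167
Base→R→U→T→F→H→B→Base: 33+20+38+19+29+25+16 = 180
Base→R→U→T→B→F→H→Base: 33+20+38+23+4+29+28 = 175
Base→R→U→T→B→H→F→Base: 33+20+38+23+25+29+20 = 188
Base→R→U→T→H→F→B→Base: 33+20+38+39+29+4+16 = 179
Base→R→U→T→H→B→F→Base: 33+20+38+39+25+4+20 = 179
Base→R→U→F→T→B→H→Base: 33+20+26+19+23+25+28 = 174
Base→R→U→F→T→H→B→Base: 33+20+26+19+39+25+16 = 178
… (352 more)
Base→U→R→T→F→B→H→Base: 13+20+28+19+4+25+28 = 137  ← best
The minimum is 137.
One optimal route: Base → U → R → T → F → B → H → Base (or its reverse).

Shortest round trip = 137 min.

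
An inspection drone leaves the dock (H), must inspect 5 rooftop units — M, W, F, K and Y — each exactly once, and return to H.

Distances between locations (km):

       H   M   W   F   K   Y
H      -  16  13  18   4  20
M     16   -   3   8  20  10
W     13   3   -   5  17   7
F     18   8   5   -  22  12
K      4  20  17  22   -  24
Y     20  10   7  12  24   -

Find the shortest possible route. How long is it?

H-M-W-F-K-Y-H: 16+3+5+22+24+20 = 90
H-M-W-F-Y-K-H: 16+3+5+12+24+4 = 64
H-M-W-K-F-Y-H: 16+3+17+22+12+20 = 90
H-M-W-K-Y-F-H: 16+3+17+24+12+18 = 90
H-M-W-Y-F-K-H: 16+3+7+12+22+4 = 64
H-M-W-Y-K-F-H: 16+3+7+24+22+18 = 90
H-M-F-W-K-Y-H: 16+8+5+17+24+20 = 90
H-M-F-W-Y-K-H: 16+8+5+7+24+4 = 64
H-M-F-K-W-Y-H: 16+8+22+17+7+20 = 90
H-M-F-K-Y-W-H: 16+8+22+24+7+13 = 90
H-M-F-Y-W-K-H: 16+8+12+7+17+4 = 64
H-M-F-Y-K-W-H: 16+8+12+24+17+13 = 90
H-M-K-W-F-Y-H: 16+20+17+5+12+20 = 90
H-M-K-W-Y-F-H: 16+20+17+7+12+18 = 90
… (46 more)
The minimum is 64.
One optimal route: H → M → W → F → Y → K → H (or its reverse).

64 km — the shortest possible round trip.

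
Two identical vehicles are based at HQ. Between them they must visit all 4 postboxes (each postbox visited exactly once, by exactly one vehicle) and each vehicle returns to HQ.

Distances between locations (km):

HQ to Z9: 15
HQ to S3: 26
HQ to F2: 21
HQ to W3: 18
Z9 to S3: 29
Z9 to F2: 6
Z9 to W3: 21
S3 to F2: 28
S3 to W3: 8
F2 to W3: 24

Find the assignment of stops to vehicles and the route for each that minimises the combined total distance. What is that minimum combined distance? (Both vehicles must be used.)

94 km — the smallest possible combined total.

Check every non-empty split of the stops between the two vehicles; for each half take its own optimal tour:
  {Z9} + {S3, F2, W3}: 30 + 75 = 105
  {S3} + {Z9, F2, W3}: 52 + 63 = 115
  {Z9, S3} + {F2, W3}: 70 + 63 = 133
  {F2} + {Z9, S3, W3}: 42 + 70 = 112
  {Z9, F2} + {S3, W3}: 42 + 52 = 94
  {S3, F2} + {Z9, W3}: 75 + 54 = 129
  … (7 splits in total)
Best: vehicle 1 HQ → Z9 → F2 → HQ = 42; vehicle 2 HQ → S3 → W3 → HQ = 52; combined 94.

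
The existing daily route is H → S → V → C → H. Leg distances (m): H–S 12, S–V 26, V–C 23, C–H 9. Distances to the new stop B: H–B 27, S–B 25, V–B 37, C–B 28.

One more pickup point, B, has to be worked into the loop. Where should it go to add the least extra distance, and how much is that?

Insertion cost between consecutive stops i–j is d(i,B) + d(B,j) − d(i,j):
  between H and S: 27 + 25 − 12 = 40
  between S and V: 25 + 37 − 26 = 36
  between V and C: 37 + 28 − 23 = 42
  between C and H: 28 + 27 − 9 = 46
Cheapest insertion is between S and V, adding 36.
New total = 70 + 36 = 106.

Adding 36 m by placing B on the S–V leg.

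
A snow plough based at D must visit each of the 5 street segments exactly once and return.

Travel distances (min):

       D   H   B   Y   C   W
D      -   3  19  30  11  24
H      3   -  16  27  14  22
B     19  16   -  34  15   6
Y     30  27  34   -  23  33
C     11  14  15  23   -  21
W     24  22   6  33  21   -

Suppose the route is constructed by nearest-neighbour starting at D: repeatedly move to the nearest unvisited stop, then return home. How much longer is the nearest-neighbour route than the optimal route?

D: H=3, C=11, B=19, W=24, Y=30 ⇒ H
H: C=14, B=16, W=22, Y=27 ⇒ C
C: B=15, W=21, Y=23 ⇒ B
B: W=6, Y=34 ⇒ W
W: Y=33 ⇒ Y
NN route D → H → C → B → W → Y → D costs 101.
Optimal: D → H → B → W → Y → C → D costs 92 (by enumerating all 60 distinct tours).
Excess = 101 − 92 = 9.

9 min longer than the optimal tour.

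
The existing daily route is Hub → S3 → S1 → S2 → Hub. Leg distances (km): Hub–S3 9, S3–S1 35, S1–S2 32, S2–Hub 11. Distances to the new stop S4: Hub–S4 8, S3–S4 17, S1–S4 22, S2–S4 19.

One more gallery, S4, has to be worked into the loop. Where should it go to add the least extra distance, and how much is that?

+4 km — insert S4 between S3 and S1.

Insertion cost between consecutive stops i–j is d(i,S4) + d(S4,j) − d(i,j):
  between Hub and S3: 8 + 17 − 9 = 16
  between S3 and S1: 17 + 22 − 35 = 4
  between S1 and S2: 22 + 19 − 32 = 9
  between S2 and Hub: 19 + 8 − 11 = 16
Cheapest insertion is between S3 and S1, adding 4.
New total = 87 + 4 = 91.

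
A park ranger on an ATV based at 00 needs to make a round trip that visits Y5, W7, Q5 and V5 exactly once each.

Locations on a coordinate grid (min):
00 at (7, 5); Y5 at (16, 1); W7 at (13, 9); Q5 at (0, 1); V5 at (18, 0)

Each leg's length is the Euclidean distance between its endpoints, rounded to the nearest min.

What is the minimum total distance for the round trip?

Minimum total distance: 43 min.

There are 12 distinct closed tours to check (reversals are equivalent).
00 - Y5 - W7 - Q5 - V5 - 00: 10+9+15+18+12 = 64
00 - Y5 - W7 - V5 - Q5 - 00: 10+9+10+18+8 = 55
00 - Y5 - Q5 - W7 - V5 - 00: 10+16+15+10+12 = 63
00 - Y5 - Q5 - V5 - W7 - 00: 10+16+18+10+7 = 61
00 - Y5 - V5 - W7 - Q5 - 00: 10+2+10+15+8 = 45
00 - Y5 - V5 - Q5 - W7 - 00: 10+2+18+15+7 = 52
00 - W7 - Y5 - Q5 - V5 - 00: 7+9+16+18+12 = 62
00 - W7 - Y5 - V5 - Q5 - 00: 7+9+2+18+8 = 44
00 - W7 - Q5 - Y5 - V5 - 00: 7+15+16+2+12 = 52
00 - W7 - V5 - Y5 - Q5 - 00: 7+10+2+16+8 = 43
00 - Q5 - Y5 - W7 - V5 - 00: 8+16+9+10+12 = 55
00 - Q5 - W7 - Y5 - V5 - 00: 8+15+9+2+12 = 46
The minimum is 43.
One optimal route: 00 → W7 → V5 → Y5 → Q5 → 00 (or its reverse).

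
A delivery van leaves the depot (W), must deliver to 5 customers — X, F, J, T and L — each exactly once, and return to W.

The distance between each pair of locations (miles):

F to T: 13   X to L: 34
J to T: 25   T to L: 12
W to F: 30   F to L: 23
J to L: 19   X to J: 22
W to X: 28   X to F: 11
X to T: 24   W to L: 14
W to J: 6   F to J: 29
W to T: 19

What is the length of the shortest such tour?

Minimum total distance: 78 miles.

With 5 stops there are 5!/2 = 60 distinct round trips (a route and its reverse cost the same).
W → X → F → J → T → L → W: 28+11+29+25+12+14 = 119
W → X → F → J → L → T → W: 28+11+29+19+12+19 = 118
W → X → F → T → J → L → W: 28+11+13+25+19+14 = 110
W → X → F → T → L → J → W: 28+11+13+12+19+6 = 89
W → X → F → L → J → T → W: 28+11+23+19+25+19 = 125
W → X → F → L → T → J → W: 28+11+23+12+25+6 = 105
W → X → J → F → T → L → W: 28+22+29+13+12+14 = 118
W → X → J → F → L → T → W: 28+22+29+23+12+19 = 133
W → X → J → T → F → L → W: 28+22+25+13+23+14 = 125
W → X → J → T → L → F → W: 28+22+25+12+23+30 = 140
W → X → J → L → F → T → W: 28+22+19+23+13+19 = 124
W → X → J → L → T → F → W: 28+22+19+12+13+30 = 124
W → X → T → F → J → L → W: 28+24+13+29+19+14 = 127
W → X → T → F → L → J → W: 28+24+13+23+19+6 = 113
… (46 more)
W → J → X → F → T → L → W: 6+22+11+13+12+14 = 78  ← best
The minimum is 78.
One optimal route: W → J → X → F → T → L → W (or its reverse).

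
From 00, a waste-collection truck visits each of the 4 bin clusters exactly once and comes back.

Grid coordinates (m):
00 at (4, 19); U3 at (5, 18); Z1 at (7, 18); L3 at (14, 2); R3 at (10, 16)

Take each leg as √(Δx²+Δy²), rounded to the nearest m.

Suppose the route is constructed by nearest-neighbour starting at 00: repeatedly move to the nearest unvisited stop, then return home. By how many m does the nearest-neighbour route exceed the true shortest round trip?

00: U3=1, Z1=3, R3=7, L3=20 ⇒ U3
U3: Z1=2, R3=5, L3=18 ⇒ Z1
Z1: R3=4, L3=17 ⇒ R3
R3: L3=15 ⇒ L3
NN route 00 → U3 → Z1 → R3 → L3 → 00 costs 42.
Optimal: 00 → U3 → L3 → R3 → Z1 → 00 costs 41 (by enumerating all 12 distinct tours).
Excess = 42 − 41 = 1.

1 m longer than the optimal tour.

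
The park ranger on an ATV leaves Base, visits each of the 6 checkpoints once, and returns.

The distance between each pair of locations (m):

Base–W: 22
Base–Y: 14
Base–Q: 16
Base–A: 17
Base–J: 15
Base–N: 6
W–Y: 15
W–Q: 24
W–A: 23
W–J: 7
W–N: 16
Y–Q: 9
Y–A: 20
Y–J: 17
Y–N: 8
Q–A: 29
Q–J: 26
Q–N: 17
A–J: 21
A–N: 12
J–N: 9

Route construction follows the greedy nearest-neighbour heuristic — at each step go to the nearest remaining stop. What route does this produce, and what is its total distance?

Base → [N:6 / Y:14 / J:15 / Q:16 / A:17 / W:22] → N (6)
N → [Y:8 / J:9 / A:12 / W:16 / Q:17] → Y (8)
Y → [Q:9 / W:15 / J:17 / A:20] → Q (9)
Q → [W:24 / J:26 / A:29] → W (24)
W → [J:7 / A:23] → J (7)
J → [A:21] → A (21)
Return A→Base: 17.
Total = 6 + 8 + 9 + 24 + 7 + 21 + 17 = 92.

92 m along Base → N → Y → Q → W → J → A → Base.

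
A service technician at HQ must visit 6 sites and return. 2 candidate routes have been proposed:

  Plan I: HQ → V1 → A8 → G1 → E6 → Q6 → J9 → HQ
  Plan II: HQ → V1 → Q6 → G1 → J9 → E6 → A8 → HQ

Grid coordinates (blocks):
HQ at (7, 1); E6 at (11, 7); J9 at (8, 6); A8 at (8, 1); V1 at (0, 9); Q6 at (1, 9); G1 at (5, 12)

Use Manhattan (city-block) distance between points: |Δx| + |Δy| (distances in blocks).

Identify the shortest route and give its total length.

Shortest is Plan II, total 46 blocks.

Plan I: 15 + 16 + 14 + 11 + 12 + 10 + 6 = 84
Plan II: 15 + 1 + 7 + 9 + 4 + 9 + 1 = 46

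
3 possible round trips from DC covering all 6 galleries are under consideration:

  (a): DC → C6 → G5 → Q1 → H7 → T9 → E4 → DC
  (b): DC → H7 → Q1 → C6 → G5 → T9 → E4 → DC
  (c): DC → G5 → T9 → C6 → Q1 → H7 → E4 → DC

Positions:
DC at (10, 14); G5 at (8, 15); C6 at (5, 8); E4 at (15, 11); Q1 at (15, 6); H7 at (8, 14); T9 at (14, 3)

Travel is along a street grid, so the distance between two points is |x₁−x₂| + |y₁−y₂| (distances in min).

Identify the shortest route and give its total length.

74 min — (b) is the shortest.

(a): 11 + 10 + 16 + 15 + 17 + 9 + 8 = 86
(b): 2 + 15 + 12 + 10 + 18 + 9 + 8 = 74
(c): 3 + 18 + 14 + 12 + 15 + 10 + 8 = 80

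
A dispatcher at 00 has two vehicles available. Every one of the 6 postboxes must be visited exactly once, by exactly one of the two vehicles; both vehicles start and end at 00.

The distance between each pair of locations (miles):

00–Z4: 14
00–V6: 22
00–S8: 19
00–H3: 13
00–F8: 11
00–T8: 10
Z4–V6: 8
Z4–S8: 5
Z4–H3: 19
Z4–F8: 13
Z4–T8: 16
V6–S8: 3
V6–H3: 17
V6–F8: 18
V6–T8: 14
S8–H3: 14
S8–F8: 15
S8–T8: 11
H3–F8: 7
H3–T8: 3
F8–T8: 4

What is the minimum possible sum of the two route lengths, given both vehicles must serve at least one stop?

Check every non-empty split of the stops between the two vehicles; for each half take its own optimal tour:
  {Z4} + {V6, S8, H3, F8, T8}: 28 + 57 = 85
  {V6} + {Z4, S8, H3, F8, T8}: 44 + 51 = 95
  {Z4, V6} + {S8, H3, F8, T8}: 44 + 51 = 95
  {S8} + {Z4, V6, H3, F8, T8}: 38 + 57 = 95
  {Z4, S8} + {V6, H3, F8, T8}: 38 + 57 = 95
  {V6, S8} + {Z4, H3, F8, T8}: 44 + 47 = 91
  … (31 splits in total)
  {F8} + {Z4, V6, S8, H3, T8}: 22 + 52 = 74  ← best
Best: vehicle 1 00 → F8 → 00 = 22; vehicle 2 00 → Z4 → V6 → S8 → H3 → T8 → 00 = 52; combined 74.

74 miles — the smallest possible combined total.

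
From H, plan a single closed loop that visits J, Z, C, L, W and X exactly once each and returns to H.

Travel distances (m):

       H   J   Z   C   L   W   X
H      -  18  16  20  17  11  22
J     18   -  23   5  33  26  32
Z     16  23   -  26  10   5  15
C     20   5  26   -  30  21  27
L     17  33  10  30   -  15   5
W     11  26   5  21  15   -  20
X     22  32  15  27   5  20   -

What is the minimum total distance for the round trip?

There are 360 distinct closed tours to check (reversals are equivalent).
H-J-Z-C-L-W-X-H: 18+23+26+30+15+20+22 = 154
H-J-Z-C-L-X-W-H: 18+23+26+30+5+20+11 = 133
H-J-Z-C-W-L-X-H: 18+23+26+21+15+5+22 = 130
H-J-Z-C-W-X-L-H: 18+23+26+21+20+5+17 = 130
H-J-Z-C-X-L-W-H: 18+23+26+27+5+15+11 = 125
H-J-Z-C-X-W-L-H: 18+23+26+27+20+15+17 = 146
H-J-Z-L-C-W-X-H: 18+23+10+30+21+20+22 = 144
H-J-Z-L-C-X-W-H: 18+23+10+30+27+20+11 = 139
… (352 more)
H-J-C-X-L-Z-W-H: 18+5+27+5+10+5+11 = 81  ← best
The minimum is 81.
One optimal route: H → J → C → X → L → Z → W → H (or its reverse).

81 m — the shortest possible round trip.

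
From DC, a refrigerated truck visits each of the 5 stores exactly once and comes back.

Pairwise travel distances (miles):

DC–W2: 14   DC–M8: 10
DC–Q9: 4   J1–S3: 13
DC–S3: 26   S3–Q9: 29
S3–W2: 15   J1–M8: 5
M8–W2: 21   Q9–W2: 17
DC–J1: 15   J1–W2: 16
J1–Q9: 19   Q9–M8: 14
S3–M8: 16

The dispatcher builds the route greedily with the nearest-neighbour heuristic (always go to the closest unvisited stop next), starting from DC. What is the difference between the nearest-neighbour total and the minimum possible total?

DC: Q9=4, M8=10, W2=14, J1=15, S3=26 ⇒ Q9
Q9: M8=14, W2=17, J1=19, S3=29 ⇒ M8
M8: J1=5, S3=16, W2=21 ⇒ J1
J1: S3=13, W2=16 ⇒ S3
S3: W2=15 ⇒ W2
NN route DC → Q9 → M8 → J1 → S3 → W2 → DC costs 65.
Optimal: DC → Q9 → W2 → S3 → J1 → M8 → DC costs 64 (by enumerating all 60 distinct tours).
Excess = 65 − 64 = 1.

Excess over optimum: 1 miles.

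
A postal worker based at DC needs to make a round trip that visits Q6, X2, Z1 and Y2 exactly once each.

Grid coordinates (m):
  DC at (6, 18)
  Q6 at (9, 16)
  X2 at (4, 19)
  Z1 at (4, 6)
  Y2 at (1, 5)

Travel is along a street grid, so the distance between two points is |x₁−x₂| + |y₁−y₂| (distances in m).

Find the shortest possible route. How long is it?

Minimum total distance: 44 m.

There are 12 distinct closed tours to check (reversals are equivalent).
DC - Q6 - X2 - Z1 - Y2 - DC: 5+8+13+4+18 = 48
DC - Q6 - X2 - Y2 - Z1 - DC: 5+8+17+4+14 = 48
DC - Q6 - Z1 - X2 - Y2 - DC: 5+15+13+17+18 = 68
DC - Q6 - Z1 - Y2 - X2 - DC: 5+15+4+17+3 = 44
DC - Q6 - Y2 - X2 - Z1 - DC: 5+19+17+13+14 = 68
DC - Q6 - Y2 - Z1 - X2 - DC: 5+19+4+13+3 = 44
DC - X2 - Q6 - Z1 - Y2 - DC: 3+8+15+4+18 = 48
DC - X2 - Q6 - Y2 - Z1 - DC: 3+8+19+4+14 = 48
DC - X2 - Z1 - Q6 - Y2 - DC: 3+13+15+19+18 = 68
DC - X2 - Y2 - Q6 - Z1 - DC: 3+17+19+15+14 = 68
DC - Z1 - Q6 - X2 - Y2 - DC: 14+15+8+17+18 = 72
DC - Z1 - X2 - Q6 - Y2 - DC: 14+13+8+19+18 = 72
The minimum is 44.
One optimal route: DC → Q6 → Z1 → Y2 → X2 → DC (or its reverse).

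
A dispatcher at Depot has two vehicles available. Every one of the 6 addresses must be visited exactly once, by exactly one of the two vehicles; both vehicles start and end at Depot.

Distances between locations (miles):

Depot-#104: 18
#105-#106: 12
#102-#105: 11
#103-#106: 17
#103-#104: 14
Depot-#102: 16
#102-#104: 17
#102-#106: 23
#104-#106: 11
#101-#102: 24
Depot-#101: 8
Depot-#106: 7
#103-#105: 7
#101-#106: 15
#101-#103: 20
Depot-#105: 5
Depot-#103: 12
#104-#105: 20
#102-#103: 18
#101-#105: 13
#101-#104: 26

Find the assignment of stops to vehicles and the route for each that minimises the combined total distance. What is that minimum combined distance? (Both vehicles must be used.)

Check every non-empty split of the stops between the two vehicles; for each half take its own optimal tour:
  {#101} + {#102, #103, #104, #105, #106}: 16 + 65 = 81
  {#102} + {#101, #103, #104, #105, #106}: 32 + 60 = 92
  {#101, #102} + {#103, #104, #105, #106}: 48 + 44 = 92
  {#103} + {#101, #102, #104, #105, #106}: 24 + 67 = 91
  {#101, #103} + {#102, #104, #105, #106}: 40 + 51 = 91
  {#102, #103} + {#101, #104, #105, #106}: 46 + 59 = 105
  … (31 splits in total)
Best: vehicle 1 Depot → #101 → Depot = 16; vehicle 2 Depot → #103 → #105 → #102 → #104 → #106 → Depot = 65; combined 81.

81 miles — the smallest possible combined total.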